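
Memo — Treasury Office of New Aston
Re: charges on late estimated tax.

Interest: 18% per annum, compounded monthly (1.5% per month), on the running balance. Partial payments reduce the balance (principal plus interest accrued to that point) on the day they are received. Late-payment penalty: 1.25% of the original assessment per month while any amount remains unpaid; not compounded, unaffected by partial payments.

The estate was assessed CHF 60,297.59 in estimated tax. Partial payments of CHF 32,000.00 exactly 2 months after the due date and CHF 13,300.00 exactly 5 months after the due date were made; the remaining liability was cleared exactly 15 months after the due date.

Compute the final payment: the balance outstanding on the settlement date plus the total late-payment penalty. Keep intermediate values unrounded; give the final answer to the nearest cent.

Balance at month 2: CHF 60,297.5900 × (1 + 0.015)^2 = CHF 62,120.0847…
After CHF 32,000.00 payment: CHF 62,120.0847… − CHF 32,000.00 = CHF 30,120.0847…
Balance at month 5: CHF 30,120.0847… × (1 + 0.015)^3 = CHF 31,495.9212…
After CHF 13,300.00 payment: CHF 31,495.9212… − CHF 13,300.00 = CHF 18,195.9212…
Balance at month 15: CHF 18,195.9212… × (1 + 0.015)^10 = CHF 21,117.1094…
Penalty: 15 × 1.25% × CHF 60,297.59 = CHF 11,305.80…
Final settlement = outstanding balance + penalty = CHF 21,117.1094… + CHF 11,305.80… = CHF 32,422.91

CHF 32,422.91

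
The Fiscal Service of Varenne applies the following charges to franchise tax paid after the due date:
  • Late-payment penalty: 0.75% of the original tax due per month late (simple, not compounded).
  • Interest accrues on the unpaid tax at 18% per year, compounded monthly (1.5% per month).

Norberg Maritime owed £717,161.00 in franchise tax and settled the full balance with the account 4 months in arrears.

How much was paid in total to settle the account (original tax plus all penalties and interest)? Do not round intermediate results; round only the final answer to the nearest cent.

Late-payment penalty = 0.75% × £717,161.00 × 4 mo = £21,514.83
Interest: £717,161.00 × ((1 + 0.015)^4 − 1) = £717,161.00 × 0.0613636… = £44,007.5453…
Total = £717,161.00 + £21,514.8300 + £44,007.5453… = £782,683.38

£782,683.38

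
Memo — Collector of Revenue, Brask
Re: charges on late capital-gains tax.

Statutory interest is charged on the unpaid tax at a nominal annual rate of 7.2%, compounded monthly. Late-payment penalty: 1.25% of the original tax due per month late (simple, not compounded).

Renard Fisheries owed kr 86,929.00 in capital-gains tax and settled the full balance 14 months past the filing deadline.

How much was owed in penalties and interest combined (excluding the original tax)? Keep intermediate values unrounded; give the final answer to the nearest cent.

Late-payment penalty = 1.25% × kr 86,929.00 × 14 mo = kr 15,212.58…
Interest (7.2%/yr ÷ 12 = 0.6%/month): kr 86,929.00 × ((1 + 0.006)^14 − 1) = kr 7,593.7642…
Penalties + interest = kr 15,212.5750 + kr 7,593.7642… = kr 22,806.34

kr 22,806.34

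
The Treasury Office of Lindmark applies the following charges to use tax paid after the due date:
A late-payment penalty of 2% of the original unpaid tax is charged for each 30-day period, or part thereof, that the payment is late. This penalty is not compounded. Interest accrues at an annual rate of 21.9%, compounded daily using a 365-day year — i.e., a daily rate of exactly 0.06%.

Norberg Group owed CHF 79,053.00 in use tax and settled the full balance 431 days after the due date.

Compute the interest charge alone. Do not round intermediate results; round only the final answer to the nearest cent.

Interest: CHF 79,053.00 × ((1 + 0.0006)^431 − 1) = CHF 79,053.00 × 0.29501522… = CHF 23,321.8385…

CHF 23,321.84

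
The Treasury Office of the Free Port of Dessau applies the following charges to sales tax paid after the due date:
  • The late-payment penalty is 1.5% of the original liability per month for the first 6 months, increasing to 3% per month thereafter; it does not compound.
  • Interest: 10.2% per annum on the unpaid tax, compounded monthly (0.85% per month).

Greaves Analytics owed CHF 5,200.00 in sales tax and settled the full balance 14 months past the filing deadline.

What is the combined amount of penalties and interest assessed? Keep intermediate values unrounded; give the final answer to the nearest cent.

CHF 2,370.18

Penalty, months 1–6: 6 × 1.5% × CHF 5,200.00 = CHF 468.00
Penalty, months 7–14: 8 × 3% × CHF 5,200.00 = CHF 1,248.00
Interest: CHF 5,200.00 × ((1 + 0.0085)^14 − 1) = CHF 5,200.00 × 0.1258036… = CHF 654.1788…
Penalties + interest = CHF 1,716.0000 + CHF 654.1788… = CHF 2,370.18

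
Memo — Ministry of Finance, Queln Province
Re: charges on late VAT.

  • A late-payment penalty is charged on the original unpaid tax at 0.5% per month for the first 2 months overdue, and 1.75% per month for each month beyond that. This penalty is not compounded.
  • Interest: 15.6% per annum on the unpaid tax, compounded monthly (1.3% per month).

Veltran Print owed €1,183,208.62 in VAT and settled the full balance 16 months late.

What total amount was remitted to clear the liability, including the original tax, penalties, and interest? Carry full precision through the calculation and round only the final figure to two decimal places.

€1,756,548.88

Penalty, months 1–2: 2 × 0.5% × €1,183,208.62 = €11,832.09…
Penalty, months 3–16: 14 × 1.75% × €1,183,208.62 = €289,886.11…
Interest: €1,183,208.62 × ((1 + 0.013)^16 − 1) = €1,183,208.62 × 0.2295640… = €271,622.0589…
Total = €1,183,208.62 + €301,718.1981 + €271,622.0589… = €1,756,548.88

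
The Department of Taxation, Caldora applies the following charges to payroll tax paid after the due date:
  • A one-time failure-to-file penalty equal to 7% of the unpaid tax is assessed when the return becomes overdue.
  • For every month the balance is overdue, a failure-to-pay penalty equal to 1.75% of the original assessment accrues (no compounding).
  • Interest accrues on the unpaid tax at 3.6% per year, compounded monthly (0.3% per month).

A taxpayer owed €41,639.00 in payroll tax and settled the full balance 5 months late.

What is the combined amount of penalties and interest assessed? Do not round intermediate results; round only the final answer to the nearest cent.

Failure-to-file penalty: 7% × €41,639.00 = €2,914.73
Failure-to-pay penalty: 5 × 1.75% × €41,639.00 = €3,643.41…
Interest: €41,639.00 × ((1 + 0.003)^5 − 1) = €41,639.00 × 0.0150903… = €628.3438…
Penalties + interest = €6,558.1425 + €628.3438… = €7,186.49

€7,186.49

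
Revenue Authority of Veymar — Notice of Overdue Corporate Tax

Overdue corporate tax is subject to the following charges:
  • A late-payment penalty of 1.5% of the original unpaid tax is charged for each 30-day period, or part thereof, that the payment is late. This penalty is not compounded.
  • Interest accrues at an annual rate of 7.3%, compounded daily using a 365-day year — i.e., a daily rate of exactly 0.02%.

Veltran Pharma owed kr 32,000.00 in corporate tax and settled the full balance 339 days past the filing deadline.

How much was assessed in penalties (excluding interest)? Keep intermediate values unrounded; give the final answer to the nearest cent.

Penalty periods: ⌈339/30⌉ = 12; penalty = 12 × 1.5% × kr 32,000.00 = kr 5,760.00

kr 5,760.00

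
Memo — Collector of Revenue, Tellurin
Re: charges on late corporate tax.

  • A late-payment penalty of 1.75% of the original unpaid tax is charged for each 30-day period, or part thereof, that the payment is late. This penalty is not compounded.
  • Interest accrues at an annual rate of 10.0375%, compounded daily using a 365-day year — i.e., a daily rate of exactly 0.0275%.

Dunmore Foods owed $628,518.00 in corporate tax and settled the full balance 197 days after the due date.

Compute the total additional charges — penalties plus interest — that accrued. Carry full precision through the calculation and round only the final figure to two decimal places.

Penalty periods: ⌈197/30⌉ = 7; penalty = 7 × 1.75% × $628,518.00 = $76,993.46…
Interest: $628,518.00 × ((1 + 0.000275)^197 − 1) = $628,518.00 × 0.05566147… = $34,984.2332…
Penalties + interest = $76,993.4550 + $34,984.2332… = $111,977.69

$111,977.69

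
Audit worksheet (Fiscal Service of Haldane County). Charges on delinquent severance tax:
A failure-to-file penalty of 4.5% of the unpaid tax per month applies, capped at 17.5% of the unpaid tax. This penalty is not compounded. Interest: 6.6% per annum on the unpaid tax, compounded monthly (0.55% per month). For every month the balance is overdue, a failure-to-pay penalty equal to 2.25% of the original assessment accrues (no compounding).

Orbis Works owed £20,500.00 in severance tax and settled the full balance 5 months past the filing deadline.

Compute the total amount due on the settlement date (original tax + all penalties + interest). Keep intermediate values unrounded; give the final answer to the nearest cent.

Failure-to-file: 5 × 4.5% × £20,500.00 = £4,612.50, capped at 17.5% × £20,500.00 = £3,587.50
Failure-to-pay penalty = 2.25% × £20,500.00 × 5 mo = £2,306.25
Interest: £20,500.00 × ((1 + 0.0055)^5 − 1) = £20,500.00 × 0.0278042… = £569.9855…
Total = £20,500.00 + £5,893.7500 + £569.9855… = £26,963.74

£26,963.74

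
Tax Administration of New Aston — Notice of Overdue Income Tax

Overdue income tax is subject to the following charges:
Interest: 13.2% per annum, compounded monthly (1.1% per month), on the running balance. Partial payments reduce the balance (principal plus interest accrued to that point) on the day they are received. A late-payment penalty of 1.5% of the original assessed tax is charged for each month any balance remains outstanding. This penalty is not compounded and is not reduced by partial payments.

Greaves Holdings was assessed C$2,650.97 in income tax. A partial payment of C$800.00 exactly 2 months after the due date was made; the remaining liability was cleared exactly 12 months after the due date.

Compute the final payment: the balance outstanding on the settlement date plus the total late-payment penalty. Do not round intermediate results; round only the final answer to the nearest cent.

Balance at month 2: C$2,650.9700 × (1 + 0.011)^2 = C$2,709.6121…
After C$800.00 payment: C$2,709.6121… − C$800.00 = C$1,909.6121…
Balance at month 12: C$1,909.6121… × (1 + 0.011)^10 = C$2,130.3782…
Penalty: 12 × 1.5% × C$2,650.97 = C$477.17…
Final settlement = outstanding balance + penalty = C$2,130.3782… + C$477.17… = C$2,607.55

C$2,607.55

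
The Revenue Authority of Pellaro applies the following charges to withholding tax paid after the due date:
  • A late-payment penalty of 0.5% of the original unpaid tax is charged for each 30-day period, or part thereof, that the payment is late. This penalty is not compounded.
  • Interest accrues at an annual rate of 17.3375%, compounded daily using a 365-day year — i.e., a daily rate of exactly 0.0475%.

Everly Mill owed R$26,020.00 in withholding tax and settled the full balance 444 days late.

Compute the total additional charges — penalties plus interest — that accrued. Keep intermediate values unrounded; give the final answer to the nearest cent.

Penalty periods: ⌈444/30⌉ = 15; penalty = 15 × 0.5% × R$26,020.00 = R$1,951.50
Interest: R$26,020.00 × ((1 + 0.000475)^444 − 1) = R$26,020.00 × 0.23472704… = R$6,107.5976…
Penalties + interest = R$1,951.5000 + R$6,107.5976… = R$8,059.10

R$8,059.10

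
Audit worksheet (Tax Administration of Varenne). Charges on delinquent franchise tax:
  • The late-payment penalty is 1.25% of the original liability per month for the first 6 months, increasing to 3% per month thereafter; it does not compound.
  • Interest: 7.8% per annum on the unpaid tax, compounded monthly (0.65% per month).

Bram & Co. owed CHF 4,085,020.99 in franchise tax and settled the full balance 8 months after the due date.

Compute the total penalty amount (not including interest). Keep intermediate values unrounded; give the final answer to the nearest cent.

CHF 551,477.83

Penalty, months 1–6: 6 × 1.25% × CHF 4,085,020.99 = CHF 306,376.57…
Penalty, months 7–8: 2 × 3% × CHF 4,085,020.99 = CHF 245,101.26…
Total penalty = CHF 306,376.57… + CHF 245,101.26… = CHF 551,477.83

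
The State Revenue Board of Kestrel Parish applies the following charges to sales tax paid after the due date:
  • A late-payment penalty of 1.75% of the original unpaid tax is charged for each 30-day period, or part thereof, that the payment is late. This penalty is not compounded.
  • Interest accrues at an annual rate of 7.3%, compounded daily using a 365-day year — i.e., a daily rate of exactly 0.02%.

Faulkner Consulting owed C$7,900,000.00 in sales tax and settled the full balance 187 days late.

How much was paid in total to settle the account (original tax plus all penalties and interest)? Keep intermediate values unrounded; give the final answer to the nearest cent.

C$9,168,773.96

Penalty periods: ⌈187/30⌉ = 7; penalty = 7 × 1.75% × C$7,900,000.00 = C$967,750.00
Interest: C$7,900,000.00 × ((1 + 0.0002)^187 − 1) = C$7,900,000.00 × 0.03810430… = C$301,023.9627…
Total = C$7,900,000.00 + C$967,750.0000 + C$301,023.9627… = C$9,168,773.96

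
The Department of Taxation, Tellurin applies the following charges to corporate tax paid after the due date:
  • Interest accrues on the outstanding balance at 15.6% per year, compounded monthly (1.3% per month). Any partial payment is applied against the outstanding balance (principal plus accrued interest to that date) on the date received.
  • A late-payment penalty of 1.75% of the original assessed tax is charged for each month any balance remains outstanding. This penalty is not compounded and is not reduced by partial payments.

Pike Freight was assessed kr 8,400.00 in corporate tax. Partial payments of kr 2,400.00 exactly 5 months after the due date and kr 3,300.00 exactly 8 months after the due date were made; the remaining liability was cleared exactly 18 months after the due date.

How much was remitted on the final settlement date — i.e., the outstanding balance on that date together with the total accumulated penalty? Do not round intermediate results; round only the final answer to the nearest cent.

Balance at month 5: kr 8,400.0000 × (1 + 0.013)^5 = kr 8,960.3818…
After kr 2,400.00 payment: kr 8,960.3818… − kr 2,400.00 = kr 6,560.3818…
Balance at month 8: kr 6,560.3818… × (1 + 0.013)^3 = kr 6,819.5772…
After kr 3,300.00 payment: kr 6,819.5772… − kr 3,300.00 = kr 3,519.5772…
Balance at month 18: kr 3,519.5772… × (1 + 0.013)^10 = kr 4,004.8379…
Penalty: 18 × 1.75% × kr 8,400.00 = kr 2,646.00
Final settlement = outstanding balance + penalty = kr 4,004.8379… + kr 2,646.00 = kr 6,650.84

kr 6,650.84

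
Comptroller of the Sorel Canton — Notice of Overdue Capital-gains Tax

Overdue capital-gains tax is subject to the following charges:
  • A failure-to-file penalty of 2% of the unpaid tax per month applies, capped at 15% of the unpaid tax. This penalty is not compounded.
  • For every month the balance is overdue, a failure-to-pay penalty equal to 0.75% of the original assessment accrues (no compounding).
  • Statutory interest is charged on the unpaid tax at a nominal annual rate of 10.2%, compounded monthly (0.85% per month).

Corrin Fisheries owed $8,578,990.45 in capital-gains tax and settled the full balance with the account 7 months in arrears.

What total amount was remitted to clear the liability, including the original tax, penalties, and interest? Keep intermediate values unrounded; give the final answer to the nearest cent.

$10,754,098.49

Failure-to-file: 7 × 2% × $8,578,990.45 = $1,201,058.66… (under the 15% cap)
Failure-to-pay penalty = 0.75% × $8,578,990.45 × 7 mo = $450,397.00…
Interest: $8,578,990.45 × ((1 + 0.0085)^7 − 1) = $8,578,990.45 × 0.0610389… = $523,652.3805…
Total = $8,578,990.45 + $1,651,455.6616… + $523,652.3805… = $10,754,098.49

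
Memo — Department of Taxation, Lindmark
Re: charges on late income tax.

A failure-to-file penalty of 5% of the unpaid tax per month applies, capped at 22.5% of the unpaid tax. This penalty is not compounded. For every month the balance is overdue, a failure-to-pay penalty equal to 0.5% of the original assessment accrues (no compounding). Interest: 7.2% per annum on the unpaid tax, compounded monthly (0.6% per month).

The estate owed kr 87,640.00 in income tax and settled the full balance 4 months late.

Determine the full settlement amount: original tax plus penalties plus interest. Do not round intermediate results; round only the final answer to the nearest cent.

kr 109,043.17

Failure-to-file: 4 × 5% × kr 87,640.00 = kr 17,528.00 (under the 22.5% cap)
Failure-to-pay penalty = 0.5% × kr 87,640.00 × 4 mo = kr 1,752.80
Interest: kr 87,640.00 × ((1 + 0.006)^4 − 1) = kr 87,640.00 × 0.0242169… = kr 2,122.3661…
Total = kr 87,640.00 + kr 19,280.8000 + kr 2,122.3661… = kr 109,043.17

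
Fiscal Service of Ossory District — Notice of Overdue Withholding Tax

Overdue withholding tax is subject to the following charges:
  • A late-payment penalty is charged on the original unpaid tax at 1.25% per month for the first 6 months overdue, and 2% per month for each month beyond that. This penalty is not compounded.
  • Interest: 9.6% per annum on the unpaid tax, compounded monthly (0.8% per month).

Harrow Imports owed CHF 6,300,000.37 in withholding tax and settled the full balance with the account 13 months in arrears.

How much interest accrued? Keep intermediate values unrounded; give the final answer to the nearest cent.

CHF 687,590.88

Interest: CHF 6,300,000.37 × ((1 + 0.008)^13 − 1) = CHF 6,300,000.37 × 0.1091414… = CHF 687,590.8810…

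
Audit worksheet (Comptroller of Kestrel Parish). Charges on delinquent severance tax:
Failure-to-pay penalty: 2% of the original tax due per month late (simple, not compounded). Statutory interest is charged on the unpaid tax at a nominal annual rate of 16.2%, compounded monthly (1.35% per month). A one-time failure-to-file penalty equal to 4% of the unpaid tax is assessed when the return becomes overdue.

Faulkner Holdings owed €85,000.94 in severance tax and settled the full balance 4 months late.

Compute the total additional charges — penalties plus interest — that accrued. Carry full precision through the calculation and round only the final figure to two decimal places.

€14,883.95

Failure-to-file penalty: 4% × €85,000.94 = €3,400.04…
Failure-to-pay penalty = 2% × €85,000.94 × 4 mo = €6,800.08…
Interest: €85,000.94 × ((1 + 0.0135)^4 − 1) = €85,000.94 × 0.0551034… = €4,683.8386…
Penalties + interest = €10,200.1128 + €4,683.8386… = €14,883.95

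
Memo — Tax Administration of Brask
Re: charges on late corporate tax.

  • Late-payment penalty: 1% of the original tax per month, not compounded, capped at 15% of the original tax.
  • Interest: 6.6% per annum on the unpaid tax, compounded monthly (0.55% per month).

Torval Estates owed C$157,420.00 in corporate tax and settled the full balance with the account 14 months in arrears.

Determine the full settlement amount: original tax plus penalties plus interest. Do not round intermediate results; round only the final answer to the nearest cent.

Penalty: 14 × 1% × C$157,420.00 = C$22,038.80 (below the 15% cap of C$23,613.00)
Interest: C$157,420.00 × ((1 + 0.0055)^14 − 1) = C$157,420.00 × 0.0798142… = C$12,564.3571…
Total = C$157,420.00 + C$22,038.8000 + C$12,564.3571… = C$192,023.16

C$192,023.16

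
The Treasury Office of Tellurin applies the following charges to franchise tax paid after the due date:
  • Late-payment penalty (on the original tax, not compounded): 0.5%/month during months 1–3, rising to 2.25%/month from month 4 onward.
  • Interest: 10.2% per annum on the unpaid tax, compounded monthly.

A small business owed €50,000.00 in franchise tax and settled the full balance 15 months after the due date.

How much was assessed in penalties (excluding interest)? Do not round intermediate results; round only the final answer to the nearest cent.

Penalty, months 1–3: 3 × 0.5% × €50,000.00 = €750.00
Penalty, months 4–15: 12 × 2.25% × €50,000.00 = €13,500.00
Total penalty = €750.00 + €13,500.00 = €14,250.00

€14,250.00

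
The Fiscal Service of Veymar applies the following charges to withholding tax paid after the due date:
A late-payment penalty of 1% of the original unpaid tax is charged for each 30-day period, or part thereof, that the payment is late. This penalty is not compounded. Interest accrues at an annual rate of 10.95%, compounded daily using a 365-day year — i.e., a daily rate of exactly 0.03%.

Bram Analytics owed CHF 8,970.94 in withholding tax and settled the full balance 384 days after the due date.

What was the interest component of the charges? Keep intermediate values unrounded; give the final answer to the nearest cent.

CHF 1,095.16

Interest: CHF 8,970.94 × ((1 + 0.0003)^384 − 1) = CHF 8,970.94 × 0.12207845… = CHF 1,095.1584…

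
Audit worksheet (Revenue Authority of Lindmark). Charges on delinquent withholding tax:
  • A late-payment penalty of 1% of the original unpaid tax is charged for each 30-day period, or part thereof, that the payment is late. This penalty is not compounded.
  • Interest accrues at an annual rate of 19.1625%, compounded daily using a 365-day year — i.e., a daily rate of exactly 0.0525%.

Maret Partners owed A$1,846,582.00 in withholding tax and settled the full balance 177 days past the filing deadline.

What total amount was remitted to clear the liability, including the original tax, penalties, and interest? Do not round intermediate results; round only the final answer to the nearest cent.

Penalty periods: ⌈177/30⌉ = 6; penalty = 6 × 1% × A$1,846,582.00 = A$110,794.92
Interest: A$1,846,582.00 × ((1 + 0.000525)^177 − 1) = A$1,846,582.00 × 0.09735267… = A$179,769.6885…
Total = A$1,846,582.00 + A$110,794.9200 + A$179,769.6885… = A$2,137,146.61

A$2,137,146.61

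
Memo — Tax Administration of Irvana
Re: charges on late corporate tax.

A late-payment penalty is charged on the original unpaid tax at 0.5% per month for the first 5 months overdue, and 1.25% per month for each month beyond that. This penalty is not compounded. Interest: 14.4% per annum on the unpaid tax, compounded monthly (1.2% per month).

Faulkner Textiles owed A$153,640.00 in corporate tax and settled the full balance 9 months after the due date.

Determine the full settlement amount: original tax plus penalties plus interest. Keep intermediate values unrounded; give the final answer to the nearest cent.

A$182,575.30

Penalty, months 1–5: 5 × 0.5% × A$153,640.00 = A$3,841.00
Penalty, months 6–9: 4 × 1.25% × A$153,640.00 = A$7,682.00
Interest: A$153,640.00 × ((1 + 0.012)^9 − 1) = A$153,640.00 × 0.1133318… = A$17,412.2972…
Total = A$153,640.00 + A$11,523.0000 + A$17,412.2972… = A$182,575.30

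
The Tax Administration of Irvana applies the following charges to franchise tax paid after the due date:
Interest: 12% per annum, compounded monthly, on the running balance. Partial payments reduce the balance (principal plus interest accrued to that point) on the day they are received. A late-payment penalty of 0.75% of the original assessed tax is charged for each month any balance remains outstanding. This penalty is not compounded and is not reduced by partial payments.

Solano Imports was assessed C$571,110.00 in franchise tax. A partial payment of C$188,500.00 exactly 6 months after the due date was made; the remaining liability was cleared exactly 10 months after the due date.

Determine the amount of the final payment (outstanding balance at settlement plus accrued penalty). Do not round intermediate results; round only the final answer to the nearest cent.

Monthly rate = 12% ÷ 12 = 1%
Balance at month 6: C$571,110.0000 × (1 + 0.01)^6 = C$606,244.7732…
After C$188,500.00 payment: C$606,244.7732… − C$188,500.00 = C$417,744.7732…
Balance at month 10: C$417,744.7732… × (1 + 0.01)^4 = C$434,706.8862…
Penalty: 10 × 0.75% × C$571,110.00 = C$42,833.25
Final settlement = outstanding balance + penalty = C$434,706.8862… + C$42,833.25 = C$477,540.14

C$477,540.14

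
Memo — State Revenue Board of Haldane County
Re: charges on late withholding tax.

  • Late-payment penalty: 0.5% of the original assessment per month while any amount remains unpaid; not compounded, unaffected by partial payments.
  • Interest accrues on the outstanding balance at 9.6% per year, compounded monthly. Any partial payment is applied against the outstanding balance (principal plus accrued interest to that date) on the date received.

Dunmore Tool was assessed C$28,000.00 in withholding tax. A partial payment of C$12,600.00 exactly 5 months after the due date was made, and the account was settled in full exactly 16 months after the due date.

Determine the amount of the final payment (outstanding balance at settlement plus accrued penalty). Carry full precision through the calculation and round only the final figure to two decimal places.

Monthly rate = 9.6% ÷ 12 = 0.8%
Balance at month 5: C$28,000.0000 × (1 + 0.008)^5 = C$29,138.0639…
After C$12,600.00 payment: C$29,138.0639… − C$12,600.00 = C$16,538.0639…
Balance at month 16: C$16,538.0639… × (1 + 0.008)^11 = C$18,053.0473…
Penalty: 16 × 0.5% × C$28,000.00 = C$2,240.00
Final settlement = outstanding balance + penalty = C$18,053.0473… + C$2,240.00 = C$20,293.05

C$20,293.05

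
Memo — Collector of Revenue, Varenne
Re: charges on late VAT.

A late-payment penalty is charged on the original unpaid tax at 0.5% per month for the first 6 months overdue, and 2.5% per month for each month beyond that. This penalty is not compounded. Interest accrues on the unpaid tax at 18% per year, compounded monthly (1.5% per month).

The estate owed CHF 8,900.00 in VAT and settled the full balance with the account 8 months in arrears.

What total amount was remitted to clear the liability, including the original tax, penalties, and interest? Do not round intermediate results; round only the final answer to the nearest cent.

Penalty, months 1–6: 6 × 0.5% × CHF 8,900.00 = CHF 267.00
Penalty, months 7–8: 2 × 2.5% × CHF 8,900.00 = CHF 445.00
Interest: CHF 8,900.00 × ((1 + 0.015)^8 − 1) = CHF 8,900.00 × 0.1264926… = CHF 1,125.7840…
Total = CHF 8,900.00 + CHF 712.0000 + CHF 1,125.7840… = CHF 10,737.78

CHF 10,737.78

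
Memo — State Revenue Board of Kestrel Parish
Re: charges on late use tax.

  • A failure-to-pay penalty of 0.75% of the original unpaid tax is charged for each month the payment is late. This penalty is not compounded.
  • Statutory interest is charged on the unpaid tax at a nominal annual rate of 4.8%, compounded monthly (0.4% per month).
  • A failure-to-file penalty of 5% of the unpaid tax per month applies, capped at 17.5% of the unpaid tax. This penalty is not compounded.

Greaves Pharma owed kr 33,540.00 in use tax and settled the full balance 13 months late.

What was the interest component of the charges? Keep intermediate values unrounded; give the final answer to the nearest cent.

kr 1,786.56

Interest: kr 33,540.00 × ((1 + 0.004)^13 − 1) = kr 33,540.00 × 0.0532665… = kr 1,786.5580…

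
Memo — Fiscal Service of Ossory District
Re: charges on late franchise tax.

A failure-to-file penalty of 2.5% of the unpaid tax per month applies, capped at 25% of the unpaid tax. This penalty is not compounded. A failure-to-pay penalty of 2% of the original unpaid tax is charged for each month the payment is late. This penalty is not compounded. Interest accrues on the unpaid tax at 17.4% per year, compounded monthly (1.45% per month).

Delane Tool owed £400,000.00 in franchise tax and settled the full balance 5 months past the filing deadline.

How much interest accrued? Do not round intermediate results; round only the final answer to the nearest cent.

£29,853.28

Interest: £400,000.00 × ((1 + 0.0145)^5 − 1) = £400,000.00 × 0.0746332… = £29,853.2832…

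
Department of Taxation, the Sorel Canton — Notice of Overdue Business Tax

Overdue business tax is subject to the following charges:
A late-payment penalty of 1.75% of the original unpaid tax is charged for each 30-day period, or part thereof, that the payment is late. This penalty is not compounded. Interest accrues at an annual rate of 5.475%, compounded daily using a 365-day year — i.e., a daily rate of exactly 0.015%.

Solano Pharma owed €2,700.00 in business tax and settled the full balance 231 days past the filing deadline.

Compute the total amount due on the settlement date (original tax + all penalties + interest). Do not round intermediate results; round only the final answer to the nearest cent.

Penalty periods: ⌈231/30⌉ = 8; penalty = 8 × 1.75% × €2,700.00 = €378.00
Interest: €2,700.00 × ((1 + 0.00015)^231 − 1) = €2,700.00 × 0.03525462… = €95.1875…
Total = €2,700.00 + €378.0000 + €95.1875… = €3,173.19

€3,173.19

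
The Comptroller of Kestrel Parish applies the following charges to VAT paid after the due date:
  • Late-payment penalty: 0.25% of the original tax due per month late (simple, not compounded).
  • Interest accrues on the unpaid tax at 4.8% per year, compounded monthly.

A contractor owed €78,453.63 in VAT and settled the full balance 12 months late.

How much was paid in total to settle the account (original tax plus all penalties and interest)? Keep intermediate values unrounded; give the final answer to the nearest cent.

€84,656.97

Late-payment penalty: 12 × 0.25% × €78,453.63 = €2,353.61…
Interest (4.8%/yr ÷ 12 = 0.4%/month): €78,453.63 × ((1 + 0.004)^12 − 1) = €3,849.7359…
Total = €78,453.63 + €2,353.6089 + €3,849.7359… = €84,656.97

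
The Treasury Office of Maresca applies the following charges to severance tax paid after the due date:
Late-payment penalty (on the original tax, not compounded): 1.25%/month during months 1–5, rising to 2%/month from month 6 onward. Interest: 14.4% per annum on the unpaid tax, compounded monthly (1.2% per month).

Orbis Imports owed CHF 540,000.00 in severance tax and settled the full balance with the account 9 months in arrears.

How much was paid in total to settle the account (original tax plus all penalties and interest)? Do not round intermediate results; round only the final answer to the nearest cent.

Penalty, months 1–5: 5 × 1.25% × CHF 540,000.00 = CHF 33,750.00
Penalty, months 6–9: 4 × 2% × CHF 540,000.00 = CHF 43,200.00
Interest: CHF 540,000.00 × ((1 + 0.012)^9 − 1) = CHF 540,000.00 × 0.1133318… = CHF 61,199.1700…
Total = CHF 540,000.00 + CHF 76,950.0000 + CHF 61,199.1700… = CHF 678,149.17

CHF 678,149.17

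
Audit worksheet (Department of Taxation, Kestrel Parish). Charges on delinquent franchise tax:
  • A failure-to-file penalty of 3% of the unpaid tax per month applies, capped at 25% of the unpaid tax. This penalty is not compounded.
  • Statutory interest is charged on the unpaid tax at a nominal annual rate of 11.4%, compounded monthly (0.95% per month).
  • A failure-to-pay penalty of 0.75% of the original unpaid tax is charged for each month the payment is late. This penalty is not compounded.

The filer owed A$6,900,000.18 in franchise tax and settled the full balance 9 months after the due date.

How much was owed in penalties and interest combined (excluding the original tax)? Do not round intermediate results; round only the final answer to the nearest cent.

A$2,803,622.26

Failure-to-file: 9 × 3% × A$6,900,000.18 = A$1,863,000.05…, capped at 25% × A$6,900,000.18 = A$1,725,000.05…
Failure-to-pay penalty: 9 × 0.75% × A$6,900,000.18 = A$465,750.01…
Interest: A$6,900,000.18 × ((1 + 0.0095)^9 − 1) = A$6,900,000.18 × 0.0888221… = A$612,872.1996…
Penalties + interest = A$2,190,750.0572… + A$612,872.1996… = A$2,803,622.26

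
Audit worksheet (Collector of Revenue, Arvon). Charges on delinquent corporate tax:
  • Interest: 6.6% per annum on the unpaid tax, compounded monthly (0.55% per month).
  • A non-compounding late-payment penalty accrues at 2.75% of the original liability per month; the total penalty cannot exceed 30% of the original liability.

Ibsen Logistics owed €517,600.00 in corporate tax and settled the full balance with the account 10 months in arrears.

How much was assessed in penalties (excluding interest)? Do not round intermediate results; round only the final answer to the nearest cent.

Penalty: 10 × 2.75% × €517,600.00 = €142,340.00 (below the 30% cap of €155,280.00)

€142,340.00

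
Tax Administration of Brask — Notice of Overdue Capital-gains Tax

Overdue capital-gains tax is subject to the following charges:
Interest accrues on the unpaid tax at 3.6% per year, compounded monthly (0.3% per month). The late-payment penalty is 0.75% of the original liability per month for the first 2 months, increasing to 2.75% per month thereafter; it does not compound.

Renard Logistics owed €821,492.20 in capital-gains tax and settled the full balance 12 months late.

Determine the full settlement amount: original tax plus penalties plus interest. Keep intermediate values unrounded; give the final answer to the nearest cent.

Penalty, months 1–2: 2 × 0.75% × €821,492.20 = €12,322.38…
Penalty, months 3–12: 10 × 2.75% × €821,492.20 = €225,910.36…
Interest: €821,492.20 × ((1 + 0.003)^12 − 1) = €821,492.20 × 0.0366000… = €30,066.5983…
Total = €821,492.20 + €238,232.7380 + €30,066.5983… = €1,089,791.54

€1,089,791.54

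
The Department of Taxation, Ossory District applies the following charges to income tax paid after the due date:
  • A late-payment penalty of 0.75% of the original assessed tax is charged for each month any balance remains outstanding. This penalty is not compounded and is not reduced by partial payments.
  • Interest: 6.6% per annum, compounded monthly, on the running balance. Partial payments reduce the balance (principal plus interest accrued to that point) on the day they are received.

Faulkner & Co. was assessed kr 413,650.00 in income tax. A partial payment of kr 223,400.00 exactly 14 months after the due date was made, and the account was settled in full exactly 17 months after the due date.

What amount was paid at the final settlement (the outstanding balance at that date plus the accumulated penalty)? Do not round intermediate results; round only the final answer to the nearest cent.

Monthly rate = 6.6% ÷ 12 = 0.55%
Balance at month 14: kr 413,650.0000 × (1 + 0.0055)^14 = kr 446,665.1590…
After kr 223,400.00 payment: kr 446,665.1590… − kr 223,400.00 = kr 223,265.1590…
Balance at month 17: kr 223,265.1590… × (1 + 0.0055)^3 = kr 226,969.3326…
Penalty: 17 × 0.75% × kr 413,650.00 = kr 52,740.38…
Final settlement = outstanding balance + penalty = kr 226,969.3326… + kr 52,740.38… = kr 279,709.71

kr 279,709.71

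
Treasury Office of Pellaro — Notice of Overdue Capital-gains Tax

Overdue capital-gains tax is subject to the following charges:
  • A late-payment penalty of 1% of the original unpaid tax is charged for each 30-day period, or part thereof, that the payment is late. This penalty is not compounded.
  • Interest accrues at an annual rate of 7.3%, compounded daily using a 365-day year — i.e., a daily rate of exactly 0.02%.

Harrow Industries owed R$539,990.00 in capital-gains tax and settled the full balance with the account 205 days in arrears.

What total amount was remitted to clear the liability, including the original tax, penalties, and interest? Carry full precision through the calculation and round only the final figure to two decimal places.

R$600,386.71

Penalty periods: ⌈205/30⌉ = 7; penalty = 7 × 1% × R$539,990.00 = R$37,799.30
Interest: R$539,990.00 × ((1 + 0.0002)^205 − 1) = R$539,990.00 × 0.04184783… = R$22,597.4122…
Total = R$539,990.00 + R$37,799.3000 + R$22,597.4122… = R$600,386.71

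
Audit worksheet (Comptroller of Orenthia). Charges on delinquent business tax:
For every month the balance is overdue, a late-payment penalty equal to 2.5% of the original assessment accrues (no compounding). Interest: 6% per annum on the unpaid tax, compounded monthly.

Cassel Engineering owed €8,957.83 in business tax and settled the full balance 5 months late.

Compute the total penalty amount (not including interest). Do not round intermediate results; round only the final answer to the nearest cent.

€1,119.73

Late-payment penalty: 5 × 2.5% × €8,957.83 = €1,119.73…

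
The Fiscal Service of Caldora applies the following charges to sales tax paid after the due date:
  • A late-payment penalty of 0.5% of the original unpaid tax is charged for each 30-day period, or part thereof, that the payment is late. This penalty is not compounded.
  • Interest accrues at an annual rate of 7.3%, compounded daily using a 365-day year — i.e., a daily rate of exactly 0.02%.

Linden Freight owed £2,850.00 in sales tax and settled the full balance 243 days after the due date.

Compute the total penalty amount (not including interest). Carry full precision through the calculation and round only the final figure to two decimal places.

Penalty periods: ⌈243/30⌉ = 9; penalty = 9 × 0.5% × £2,850.00 = £128.25

£128.25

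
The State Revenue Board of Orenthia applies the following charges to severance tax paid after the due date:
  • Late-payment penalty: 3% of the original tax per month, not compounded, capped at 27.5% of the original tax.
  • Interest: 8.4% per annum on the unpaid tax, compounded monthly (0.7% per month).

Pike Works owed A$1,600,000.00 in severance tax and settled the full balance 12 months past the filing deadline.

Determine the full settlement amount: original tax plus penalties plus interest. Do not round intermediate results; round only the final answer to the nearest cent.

A$2,179,697.06

Penalty (uncapped): 12 × 3% × A$1,600,000.00 = A$576,000.00; cap = 27.5% × A$1,600,000.00 = A$440,000.00 → penalty = A$440,000.00
Interest: A$1,600,000.00 × ((1 + 0.007)^12 − 1) = A$1,600,000.00 × 0.0873107… = A$139,697.0591…
Total = A$1,600,000.00 + A$440,000.0000 + A$139,697.0591… = A$2,179,697.06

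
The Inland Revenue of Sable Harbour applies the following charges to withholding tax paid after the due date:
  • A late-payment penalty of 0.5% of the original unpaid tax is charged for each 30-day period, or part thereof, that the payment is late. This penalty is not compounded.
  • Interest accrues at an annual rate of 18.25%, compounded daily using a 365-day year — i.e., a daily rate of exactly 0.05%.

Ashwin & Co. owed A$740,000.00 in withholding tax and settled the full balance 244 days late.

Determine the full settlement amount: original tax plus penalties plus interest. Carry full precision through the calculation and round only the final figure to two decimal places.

A$869,292.55

Penalty periods: ⌈244/30⌉ = 9; penalty = 9 × 0.5% × A$740,000.00 = A$33,300.00
Interest: A$740,000.00 × ((1 + 0.0005)^244 − 1) = A$740,000.00 × 0.12971966… = A$95,992.5457…
Total = A$740,000.00 + A$33,300.0000 + A$95,992.5457… = A$869,292.55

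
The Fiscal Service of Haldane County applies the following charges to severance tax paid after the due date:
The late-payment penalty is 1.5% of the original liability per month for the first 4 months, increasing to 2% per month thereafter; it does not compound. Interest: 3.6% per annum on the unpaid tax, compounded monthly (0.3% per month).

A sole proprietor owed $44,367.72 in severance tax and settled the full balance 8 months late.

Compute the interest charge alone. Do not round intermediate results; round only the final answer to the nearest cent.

Interest: $44,367.72 × ((1 + 0.003)^8 − 1) = $44,367.72 × 0.0242535… = $1,076.0733…

$1,076.07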